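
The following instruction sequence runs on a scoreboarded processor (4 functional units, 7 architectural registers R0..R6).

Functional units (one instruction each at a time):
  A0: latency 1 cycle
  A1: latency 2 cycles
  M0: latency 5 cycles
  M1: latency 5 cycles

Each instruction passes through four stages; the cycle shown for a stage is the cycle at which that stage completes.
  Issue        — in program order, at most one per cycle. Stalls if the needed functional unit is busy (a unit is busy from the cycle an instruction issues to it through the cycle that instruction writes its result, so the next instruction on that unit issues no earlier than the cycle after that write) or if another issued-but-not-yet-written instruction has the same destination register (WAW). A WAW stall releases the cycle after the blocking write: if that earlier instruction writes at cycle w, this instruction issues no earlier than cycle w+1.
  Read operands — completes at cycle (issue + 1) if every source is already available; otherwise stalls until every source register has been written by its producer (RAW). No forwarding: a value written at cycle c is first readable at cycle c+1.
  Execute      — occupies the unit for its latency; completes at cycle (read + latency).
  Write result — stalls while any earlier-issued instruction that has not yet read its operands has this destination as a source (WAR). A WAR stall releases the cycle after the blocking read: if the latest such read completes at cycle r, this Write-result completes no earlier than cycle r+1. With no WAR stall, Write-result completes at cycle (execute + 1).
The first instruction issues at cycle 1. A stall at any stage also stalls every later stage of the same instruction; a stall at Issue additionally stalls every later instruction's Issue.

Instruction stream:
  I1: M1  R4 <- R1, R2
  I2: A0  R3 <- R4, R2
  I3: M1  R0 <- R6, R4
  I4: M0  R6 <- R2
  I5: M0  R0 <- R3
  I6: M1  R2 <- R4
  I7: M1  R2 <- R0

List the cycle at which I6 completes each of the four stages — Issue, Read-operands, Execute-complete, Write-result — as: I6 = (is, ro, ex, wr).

I1 -> (1, 2, 7, 8)
I2 -> (2, 9, 10, 11)  // RAW R4: wait I1 write@8
I3 -> (9, 10, 15, 16)  // struct: M1 busy until I1 writes@8
I4 -> (10, 11, 16, 17)
I5 -> (18, 19, 24, 25)  // struct: M0 busy until I4 writes@17
I6 -> (19, 20, 25, 26)
I7 -> (27, 28, 33, 34)  // struct: M1 busy until I6 writes@26

I6 = (19, 20, 25, 26)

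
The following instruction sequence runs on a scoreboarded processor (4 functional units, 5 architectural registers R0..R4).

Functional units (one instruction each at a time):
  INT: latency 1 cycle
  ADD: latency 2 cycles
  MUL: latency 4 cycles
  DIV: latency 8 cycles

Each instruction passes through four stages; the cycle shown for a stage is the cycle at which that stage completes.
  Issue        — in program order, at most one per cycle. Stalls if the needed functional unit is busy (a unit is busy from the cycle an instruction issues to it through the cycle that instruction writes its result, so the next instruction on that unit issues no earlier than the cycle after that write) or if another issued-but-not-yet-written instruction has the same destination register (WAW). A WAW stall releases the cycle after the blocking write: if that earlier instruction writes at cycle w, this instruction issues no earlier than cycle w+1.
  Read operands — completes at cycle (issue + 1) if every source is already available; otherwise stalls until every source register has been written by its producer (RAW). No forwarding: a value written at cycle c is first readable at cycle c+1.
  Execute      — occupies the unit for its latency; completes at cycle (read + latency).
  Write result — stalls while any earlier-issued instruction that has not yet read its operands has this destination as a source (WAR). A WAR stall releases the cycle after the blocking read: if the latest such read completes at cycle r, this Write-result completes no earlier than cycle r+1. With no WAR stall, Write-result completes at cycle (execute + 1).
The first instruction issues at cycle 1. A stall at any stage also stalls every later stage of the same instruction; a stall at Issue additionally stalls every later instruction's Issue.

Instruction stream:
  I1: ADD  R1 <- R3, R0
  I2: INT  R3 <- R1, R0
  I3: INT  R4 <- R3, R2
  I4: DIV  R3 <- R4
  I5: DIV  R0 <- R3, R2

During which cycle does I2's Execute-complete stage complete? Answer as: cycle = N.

I1 -> (1, 2, 4, 5)
I2 -> (2, 6, 7, 8)  // RAW R1: wait I1 write@5
I3 -> (9, 10, 11, 12)  // struct: INT busy until I2 writes@8
I4 -> (10, 13, 21, 22)  // RAW R4: wait I3 write@12
I5 -> (23, 24, 32, 33)  // struct: DIV busy until I4 writes@22

cycle = 7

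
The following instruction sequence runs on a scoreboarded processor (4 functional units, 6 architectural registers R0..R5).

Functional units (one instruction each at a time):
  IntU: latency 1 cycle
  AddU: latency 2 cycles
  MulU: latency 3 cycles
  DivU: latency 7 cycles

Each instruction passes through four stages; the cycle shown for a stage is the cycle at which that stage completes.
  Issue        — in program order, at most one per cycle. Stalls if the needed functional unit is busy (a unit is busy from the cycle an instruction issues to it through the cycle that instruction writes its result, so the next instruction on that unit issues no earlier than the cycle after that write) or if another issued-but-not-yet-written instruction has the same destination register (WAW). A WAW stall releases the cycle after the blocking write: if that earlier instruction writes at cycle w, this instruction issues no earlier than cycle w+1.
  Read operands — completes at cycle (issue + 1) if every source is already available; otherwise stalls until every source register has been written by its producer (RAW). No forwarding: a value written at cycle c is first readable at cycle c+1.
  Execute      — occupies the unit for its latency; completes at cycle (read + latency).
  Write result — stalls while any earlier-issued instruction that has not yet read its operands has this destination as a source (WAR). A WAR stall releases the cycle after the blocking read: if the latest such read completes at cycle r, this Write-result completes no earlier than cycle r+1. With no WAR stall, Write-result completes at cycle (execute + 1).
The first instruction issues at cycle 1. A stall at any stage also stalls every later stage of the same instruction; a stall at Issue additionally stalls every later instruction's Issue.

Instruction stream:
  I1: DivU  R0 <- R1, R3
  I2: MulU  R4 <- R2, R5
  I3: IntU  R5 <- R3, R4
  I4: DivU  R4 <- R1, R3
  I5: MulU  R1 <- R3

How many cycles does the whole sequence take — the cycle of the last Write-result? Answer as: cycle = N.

c1: I1 issues→DivU
c2: I1 reads, I2 issues→MulU
c3: I2 reads, I3 issues→IntU
c6: I2 exec-done
c7: I2 writes R4
c8: I3 reads
c9: I1 exec-done, I3 exec-done
c10: I1 writes R0, I3 writes R5
c11: I4 issues→DivU
c12: I4 reads, I5 issues→MulU
c13: I5 reads
c16: I5 exec-done
c17: I5 writes R1
c19: I4 exec-done
c20: I4 writes R4

cycle = 20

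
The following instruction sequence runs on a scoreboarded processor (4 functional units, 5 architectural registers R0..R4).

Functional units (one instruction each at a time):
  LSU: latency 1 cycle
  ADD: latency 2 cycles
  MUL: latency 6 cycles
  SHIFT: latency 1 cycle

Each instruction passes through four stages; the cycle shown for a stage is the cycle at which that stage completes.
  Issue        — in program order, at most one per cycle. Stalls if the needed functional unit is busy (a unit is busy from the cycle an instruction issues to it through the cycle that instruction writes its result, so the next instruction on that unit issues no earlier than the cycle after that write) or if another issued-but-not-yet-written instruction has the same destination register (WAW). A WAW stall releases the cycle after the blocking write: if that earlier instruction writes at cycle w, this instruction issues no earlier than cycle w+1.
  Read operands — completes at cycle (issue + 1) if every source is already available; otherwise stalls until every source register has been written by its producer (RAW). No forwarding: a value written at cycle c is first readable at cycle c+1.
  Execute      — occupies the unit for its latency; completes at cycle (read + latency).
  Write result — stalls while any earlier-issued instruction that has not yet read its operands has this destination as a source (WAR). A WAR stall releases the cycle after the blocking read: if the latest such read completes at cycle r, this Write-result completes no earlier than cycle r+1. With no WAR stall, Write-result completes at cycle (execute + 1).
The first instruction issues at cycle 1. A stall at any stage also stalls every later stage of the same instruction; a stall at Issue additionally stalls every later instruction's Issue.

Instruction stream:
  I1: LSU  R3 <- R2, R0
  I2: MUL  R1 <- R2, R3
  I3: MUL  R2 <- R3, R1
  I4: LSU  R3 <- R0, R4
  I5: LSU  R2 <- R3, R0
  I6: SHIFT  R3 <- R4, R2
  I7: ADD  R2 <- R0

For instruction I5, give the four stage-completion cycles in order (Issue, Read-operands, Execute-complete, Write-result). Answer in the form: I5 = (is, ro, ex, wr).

I5 = (22, 23, 24, 25)

cycle 1: I1 dispatched to LSU
cycle 2: I1 operands ready | I2 dispatched to MUL
cycle 3: I1 complete
cycle 4: R3←I1
cycle 5: I2 operands ready
cycle 11: I2 complete
cycle 12: R1←I2
cycle 13: I3 dispatched to MUL
cycle 14: I3 operands ready | I4 dispatched to LSU
cycle 15: I4 operands ready
cycle 16: I4 complete
cycle 17: R3←I4
cycle 20: I3 complete
cycle 21: R2←I3
cycle 22: I5 dispatched to LSU
cycle 23: I5 operands ready | I6 dispatched to SHIFT
cycle 24: I5 complete
cycle 25: R2←I5
cycle 26: I6 operands ready | I7 dispatched to ADD
cycle 27: I6 complete | I7 operands ready
cycle 28: R3←I6
cycle 29: I7 complete
cycle 30: R2←I7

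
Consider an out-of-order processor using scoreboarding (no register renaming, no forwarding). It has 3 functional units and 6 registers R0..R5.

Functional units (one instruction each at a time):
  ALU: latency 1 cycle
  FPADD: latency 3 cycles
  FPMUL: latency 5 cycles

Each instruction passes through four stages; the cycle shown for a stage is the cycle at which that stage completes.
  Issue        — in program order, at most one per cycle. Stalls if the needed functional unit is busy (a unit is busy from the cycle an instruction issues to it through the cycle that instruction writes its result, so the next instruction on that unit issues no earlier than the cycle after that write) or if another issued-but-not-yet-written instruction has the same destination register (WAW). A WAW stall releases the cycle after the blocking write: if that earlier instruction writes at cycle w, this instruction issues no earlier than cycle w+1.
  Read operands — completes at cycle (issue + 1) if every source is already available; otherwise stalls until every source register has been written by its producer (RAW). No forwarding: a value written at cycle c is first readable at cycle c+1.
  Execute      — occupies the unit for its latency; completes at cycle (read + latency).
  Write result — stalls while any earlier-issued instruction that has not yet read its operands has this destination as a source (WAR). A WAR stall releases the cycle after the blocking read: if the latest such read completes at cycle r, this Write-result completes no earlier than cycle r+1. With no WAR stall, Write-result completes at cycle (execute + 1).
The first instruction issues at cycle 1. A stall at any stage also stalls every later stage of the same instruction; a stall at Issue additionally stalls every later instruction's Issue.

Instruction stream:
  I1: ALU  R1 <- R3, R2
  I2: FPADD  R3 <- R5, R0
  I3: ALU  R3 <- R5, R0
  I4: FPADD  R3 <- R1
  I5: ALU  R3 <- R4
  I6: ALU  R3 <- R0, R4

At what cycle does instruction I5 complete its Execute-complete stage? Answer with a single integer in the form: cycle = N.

cycle = 20

I1 -> (1, 2, 3, 4)
I2 -> (2, 3, 6, 7)
I3 -> (8, 9, 10, 11)  // WAW R3: wait I2 write@7
I4 -> (12, 13, 16, 17)  // WAW R3: wait I3 write@11
I5 -> (18, 19, 20, 21)  // WAW R3: wait I4 write@17
I6 -> (22, 23, 24, 25)  // struct: ALU busy until I5 writes@21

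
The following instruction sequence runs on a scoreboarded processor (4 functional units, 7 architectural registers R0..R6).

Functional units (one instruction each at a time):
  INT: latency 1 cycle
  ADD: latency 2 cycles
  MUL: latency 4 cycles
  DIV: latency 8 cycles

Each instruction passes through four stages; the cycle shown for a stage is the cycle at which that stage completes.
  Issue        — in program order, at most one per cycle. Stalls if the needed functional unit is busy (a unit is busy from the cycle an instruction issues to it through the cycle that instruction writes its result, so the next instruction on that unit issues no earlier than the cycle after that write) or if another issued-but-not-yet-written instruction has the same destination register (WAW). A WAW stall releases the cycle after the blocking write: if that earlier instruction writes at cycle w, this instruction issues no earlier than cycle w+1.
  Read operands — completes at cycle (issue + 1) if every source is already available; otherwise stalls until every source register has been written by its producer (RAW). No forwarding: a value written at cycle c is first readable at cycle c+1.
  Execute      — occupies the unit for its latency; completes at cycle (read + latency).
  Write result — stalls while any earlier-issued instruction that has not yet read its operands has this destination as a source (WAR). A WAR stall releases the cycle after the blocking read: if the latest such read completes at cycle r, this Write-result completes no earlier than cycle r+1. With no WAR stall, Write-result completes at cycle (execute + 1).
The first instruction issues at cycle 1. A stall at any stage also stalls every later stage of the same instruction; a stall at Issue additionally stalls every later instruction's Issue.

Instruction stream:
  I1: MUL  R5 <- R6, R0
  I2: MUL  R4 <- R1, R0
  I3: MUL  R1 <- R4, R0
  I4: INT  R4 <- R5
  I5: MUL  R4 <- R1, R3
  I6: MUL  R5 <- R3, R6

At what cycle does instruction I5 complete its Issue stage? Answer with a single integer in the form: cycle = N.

cycle = 22

cycle 1: issue I1 (MUL)
cycle 2: I1 read-ops
cycle 6: I1 finished on MUL
cycle 7: I1→R5
cycle 8: issue I2 (MUL)
cycle 9: I2 read-ops
cycle 13: I2 finished on MUL
cycle 14: I2→R4
cycle 15: issue I3 (MUL)
cycle 16: I3 read-ops; issue I4 (INT)
cycle 17: I4 read-ops
cycle 18: I4 finished on INT
cycle 19: I4→R4
cycle 20: I3 finished on MUL
cycle 21: I3→R1
cycle 22: issue I5 (MUL)
cycle 23: I5 read-ops
cycle 27: I5 finished on MUL
cycle 28: I5→R4
cycle 29: issue I6 (MUL)
cycle 30: I6 read-ops
cycle 34: I6 finished on MUL
cycle 35: I6→R5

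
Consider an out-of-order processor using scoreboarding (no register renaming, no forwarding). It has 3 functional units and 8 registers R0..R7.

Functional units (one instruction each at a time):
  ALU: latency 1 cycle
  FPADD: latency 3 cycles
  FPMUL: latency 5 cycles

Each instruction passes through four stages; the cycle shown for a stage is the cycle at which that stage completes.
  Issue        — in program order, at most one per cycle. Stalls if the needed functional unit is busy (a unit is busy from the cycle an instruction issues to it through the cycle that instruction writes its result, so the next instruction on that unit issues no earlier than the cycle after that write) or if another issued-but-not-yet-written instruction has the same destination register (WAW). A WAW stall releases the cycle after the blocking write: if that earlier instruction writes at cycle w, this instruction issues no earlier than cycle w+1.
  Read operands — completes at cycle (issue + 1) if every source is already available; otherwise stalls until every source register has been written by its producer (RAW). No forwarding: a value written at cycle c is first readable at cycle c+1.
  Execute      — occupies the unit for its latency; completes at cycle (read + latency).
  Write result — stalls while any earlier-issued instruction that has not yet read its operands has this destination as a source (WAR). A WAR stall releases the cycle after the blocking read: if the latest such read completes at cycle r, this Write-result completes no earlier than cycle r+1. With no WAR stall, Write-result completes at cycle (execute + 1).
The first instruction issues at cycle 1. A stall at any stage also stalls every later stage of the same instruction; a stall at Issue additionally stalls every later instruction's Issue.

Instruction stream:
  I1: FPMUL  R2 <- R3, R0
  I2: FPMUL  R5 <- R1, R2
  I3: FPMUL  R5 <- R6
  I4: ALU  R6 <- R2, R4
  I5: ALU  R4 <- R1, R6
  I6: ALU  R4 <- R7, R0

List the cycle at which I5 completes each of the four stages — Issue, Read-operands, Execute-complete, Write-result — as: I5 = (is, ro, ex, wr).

I5 = (22, 23, 24, 25)

I1 -> (1, 2, 7, 8)
I2 -> (9, 10, 15, 16)  // struct: FPMUL busy until I1 writes@8
I3 -> (17, 18, 23, 24)  // struct: FPMUL busy until I2 writes@16
I4 -> (18, 19, 20, 21)
I5 -> (22, 23, 24, 25)  // struct: ALU busy until I4 writes@21
I6 -> (26, 27, 28, 29)  // struct: ALU busy until I5 writes@25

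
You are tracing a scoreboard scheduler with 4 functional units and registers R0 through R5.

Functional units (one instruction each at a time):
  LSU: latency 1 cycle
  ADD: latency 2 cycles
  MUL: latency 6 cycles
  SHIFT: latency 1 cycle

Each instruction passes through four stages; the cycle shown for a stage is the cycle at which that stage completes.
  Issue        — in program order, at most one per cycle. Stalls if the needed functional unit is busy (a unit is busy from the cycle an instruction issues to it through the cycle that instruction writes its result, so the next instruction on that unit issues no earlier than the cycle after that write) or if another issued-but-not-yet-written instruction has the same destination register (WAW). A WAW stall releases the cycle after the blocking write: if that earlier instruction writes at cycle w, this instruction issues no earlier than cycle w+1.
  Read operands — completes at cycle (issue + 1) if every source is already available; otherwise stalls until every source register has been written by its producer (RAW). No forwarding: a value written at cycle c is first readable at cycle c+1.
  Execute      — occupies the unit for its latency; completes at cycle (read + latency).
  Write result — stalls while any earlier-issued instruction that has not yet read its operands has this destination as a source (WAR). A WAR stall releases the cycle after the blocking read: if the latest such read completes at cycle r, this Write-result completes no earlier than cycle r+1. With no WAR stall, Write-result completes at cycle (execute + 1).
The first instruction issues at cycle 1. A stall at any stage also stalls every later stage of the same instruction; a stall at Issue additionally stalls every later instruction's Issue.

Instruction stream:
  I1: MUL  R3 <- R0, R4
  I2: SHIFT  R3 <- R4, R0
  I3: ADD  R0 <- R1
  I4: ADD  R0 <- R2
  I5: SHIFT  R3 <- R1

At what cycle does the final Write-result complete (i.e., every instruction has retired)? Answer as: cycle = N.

I1 -> (1, 2, 8, 9)
I2 -> (10, 11, 12, 13)  // WAW R3: wait I1 write@9
I3 -> (11, 12, 14, 15)
I4 -> (16, 17, 19, 20)  // struct: ADD busy until I3 writes@15
I5 -> (17, 18, 19, 20)

cycle = 20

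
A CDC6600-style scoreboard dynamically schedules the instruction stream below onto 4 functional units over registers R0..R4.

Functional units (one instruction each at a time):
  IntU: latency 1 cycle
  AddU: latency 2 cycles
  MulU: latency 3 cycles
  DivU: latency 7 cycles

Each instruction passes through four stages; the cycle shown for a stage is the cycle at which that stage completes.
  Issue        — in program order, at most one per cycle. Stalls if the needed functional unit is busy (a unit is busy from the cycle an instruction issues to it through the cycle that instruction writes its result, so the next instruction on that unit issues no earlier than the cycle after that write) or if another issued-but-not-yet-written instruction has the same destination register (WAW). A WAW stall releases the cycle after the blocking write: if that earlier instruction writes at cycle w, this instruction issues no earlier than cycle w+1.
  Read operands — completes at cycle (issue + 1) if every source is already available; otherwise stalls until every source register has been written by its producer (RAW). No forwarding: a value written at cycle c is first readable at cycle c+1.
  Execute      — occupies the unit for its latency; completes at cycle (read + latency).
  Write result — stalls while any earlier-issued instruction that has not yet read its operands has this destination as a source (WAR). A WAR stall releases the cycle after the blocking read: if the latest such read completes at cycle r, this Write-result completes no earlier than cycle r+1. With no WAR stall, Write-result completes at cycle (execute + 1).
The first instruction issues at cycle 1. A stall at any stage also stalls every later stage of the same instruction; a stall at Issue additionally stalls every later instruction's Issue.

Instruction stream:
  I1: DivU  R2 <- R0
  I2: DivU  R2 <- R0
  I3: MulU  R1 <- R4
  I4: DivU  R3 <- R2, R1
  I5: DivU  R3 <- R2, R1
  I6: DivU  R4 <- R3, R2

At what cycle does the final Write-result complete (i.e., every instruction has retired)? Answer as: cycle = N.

cycle = 50

cycle 1: issue I1 (DivU)
cycle 2: I1 read-ops
cycle 9: I1 finished on DivU
cycle 10: I1→R2
cycle 11: issue I2 (DivU)
cycle 12: I2 read-ops | issue I3 (MulU)
cycle 13: I3 read-ops
cycle 16: I3 finished on MulU
cycle 17: I3→R1
cycle 19: I2 finished on DivU
cycle 20: I2→R2
cycle 21: issue I4 (DivU)
cycle 22: I4 read-ops
cycle 29: I4 finished on DivU
cycle 30: I4→R3
cycle 31: issue I5 (DivU)
cycle 32: I5 read-ops
cycle 39: I5 finished on DivU
cycle 40: I5→R3
cycle 41: issue I6 (DivU)
cycle 42: I6 read-ops
cycle 49: I6 finished on DivU
cycle 50: I6→R4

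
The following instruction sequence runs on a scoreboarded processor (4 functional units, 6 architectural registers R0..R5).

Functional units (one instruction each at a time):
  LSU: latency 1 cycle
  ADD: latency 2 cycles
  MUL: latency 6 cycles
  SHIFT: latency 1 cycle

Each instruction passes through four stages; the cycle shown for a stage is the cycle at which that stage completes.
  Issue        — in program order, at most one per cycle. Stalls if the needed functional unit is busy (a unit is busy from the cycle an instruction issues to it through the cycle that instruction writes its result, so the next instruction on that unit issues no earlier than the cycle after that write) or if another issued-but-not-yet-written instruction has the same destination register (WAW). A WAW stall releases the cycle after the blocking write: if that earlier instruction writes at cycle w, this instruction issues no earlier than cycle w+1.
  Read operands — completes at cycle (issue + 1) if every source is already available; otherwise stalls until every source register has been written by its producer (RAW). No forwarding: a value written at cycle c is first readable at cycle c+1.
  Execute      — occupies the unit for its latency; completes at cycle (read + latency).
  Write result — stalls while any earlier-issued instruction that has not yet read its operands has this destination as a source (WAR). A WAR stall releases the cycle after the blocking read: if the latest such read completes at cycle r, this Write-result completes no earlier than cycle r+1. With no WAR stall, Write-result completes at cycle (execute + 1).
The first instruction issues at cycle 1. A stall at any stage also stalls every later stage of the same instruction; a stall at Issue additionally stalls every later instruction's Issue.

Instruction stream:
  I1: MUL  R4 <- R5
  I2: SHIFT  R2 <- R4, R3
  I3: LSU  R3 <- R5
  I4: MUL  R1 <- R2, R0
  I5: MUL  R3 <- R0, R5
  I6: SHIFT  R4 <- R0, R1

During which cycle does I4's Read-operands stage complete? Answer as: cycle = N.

cycle = 13

  I1 | 1 | 2 | 8 | 9
  I2 | 2 | 10 | 11 | 12   RAW R4: wait I1 write@9
  I3 | 3 | 4 | 5 | 11   WAR R3: wait I2 read@10
  I4 | 10 | 13 | 19 | 20   struct: MUL busy until I1 writes@9 · RAW R2: wait I2 write@12
  I5 | 21 | 22 | 28 | 29   struct: MUL busy until I4 writes@20
  I6 | 22 | 23 | 24 | 25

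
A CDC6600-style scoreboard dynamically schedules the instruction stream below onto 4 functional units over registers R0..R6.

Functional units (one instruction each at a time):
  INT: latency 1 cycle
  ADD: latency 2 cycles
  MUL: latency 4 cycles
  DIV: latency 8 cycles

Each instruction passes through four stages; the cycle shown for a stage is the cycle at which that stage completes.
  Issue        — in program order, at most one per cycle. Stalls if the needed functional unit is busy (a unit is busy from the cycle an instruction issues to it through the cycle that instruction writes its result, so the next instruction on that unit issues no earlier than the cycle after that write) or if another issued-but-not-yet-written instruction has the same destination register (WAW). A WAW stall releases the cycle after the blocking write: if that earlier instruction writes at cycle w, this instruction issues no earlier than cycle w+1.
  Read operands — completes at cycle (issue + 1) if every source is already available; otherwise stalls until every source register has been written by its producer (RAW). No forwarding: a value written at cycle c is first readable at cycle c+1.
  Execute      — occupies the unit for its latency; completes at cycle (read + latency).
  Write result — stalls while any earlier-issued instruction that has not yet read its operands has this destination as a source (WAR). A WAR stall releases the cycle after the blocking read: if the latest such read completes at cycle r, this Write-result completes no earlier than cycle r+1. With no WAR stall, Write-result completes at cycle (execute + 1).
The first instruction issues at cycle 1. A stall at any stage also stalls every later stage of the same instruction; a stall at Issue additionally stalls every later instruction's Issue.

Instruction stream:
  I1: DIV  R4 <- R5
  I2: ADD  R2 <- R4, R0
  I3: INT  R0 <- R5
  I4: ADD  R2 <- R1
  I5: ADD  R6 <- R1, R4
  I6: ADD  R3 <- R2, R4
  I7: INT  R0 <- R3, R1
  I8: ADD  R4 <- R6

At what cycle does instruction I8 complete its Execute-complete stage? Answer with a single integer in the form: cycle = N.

t=1  I1 issues→DIV
t=2  I1 reads, I2 issues→ADD
t=3  I3 issues→INT
t=4  I3 reads
t=5  I3 exec-done
t=10  I1 exec-done
t=11  I1 writes R4
t=12  I2 reads
t=13  I3 writes R0
t=14  I2 exec-done
t=15  I2 writes R2
t=16  I4 issues→ADD
t=17  I4 reads
t=19  I4 exec-done
t=20  I4 writes R2
t=21  I5 issues→ADD
t=22  I5 reads
t=24  I5 exec-done
t=25  I5 writes R6
t=26  I6 issues→ADD
t=27  I6 reads, I7 issues→INT
t=29  I6 exec-done
t=30  I6 writes R3
t=31  I7 reads, I8 issues→ADD
t=32  I7 exec-done, I8 reads
t=33  I7 writes R0
t=34  I8 exec-done
t=35  I8 writes R4

cycle = 34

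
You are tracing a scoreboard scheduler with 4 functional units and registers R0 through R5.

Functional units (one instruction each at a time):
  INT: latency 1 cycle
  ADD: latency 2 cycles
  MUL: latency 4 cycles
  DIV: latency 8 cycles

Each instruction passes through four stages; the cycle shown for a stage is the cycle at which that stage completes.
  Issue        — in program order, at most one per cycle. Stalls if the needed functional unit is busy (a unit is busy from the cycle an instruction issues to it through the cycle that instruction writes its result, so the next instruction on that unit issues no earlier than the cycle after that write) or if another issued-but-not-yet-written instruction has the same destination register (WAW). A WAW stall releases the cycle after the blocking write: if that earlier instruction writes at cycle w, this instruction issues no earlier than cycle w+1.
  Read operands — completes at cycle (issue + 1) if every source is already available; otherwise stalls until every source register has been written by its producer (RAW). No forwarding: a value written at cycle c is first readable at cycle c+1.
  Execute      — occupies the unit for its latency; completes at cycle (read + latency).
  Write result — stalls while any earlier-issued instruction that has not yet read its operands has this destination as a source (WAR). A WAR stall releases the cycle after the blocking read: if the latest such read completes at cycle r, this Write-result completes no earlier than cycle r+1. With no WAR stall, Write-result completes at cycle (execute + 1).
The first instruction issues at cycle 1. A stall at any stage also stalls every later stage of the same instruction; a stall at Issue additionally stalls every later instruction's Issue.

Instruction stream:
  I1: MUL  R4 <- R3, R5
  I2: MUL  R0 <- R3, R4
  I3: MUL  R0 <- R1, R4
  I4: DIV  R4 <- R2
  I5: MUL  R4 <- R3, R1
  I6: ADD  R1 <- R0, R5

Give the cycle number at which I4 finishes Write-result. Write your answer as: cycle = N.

I1: IS=1 RO=2 EX=6 WR=7
I2: IS=8 RO=9 EX=13 WR=14  [struct: MUL busy until I1 writes@7]
I3: IS=15 RO=16 EX=20 WR=21  [struct: MUL busy until I2 writes@14]
I4: IS=16 RO=17 EX=25 WR=26
I5: IS=27 RO=28 EX=32 WR=33  [WAW R4: wait I4 write@26]
I6: IS=28 RO=29 EX=31 WR=32

cycle = 26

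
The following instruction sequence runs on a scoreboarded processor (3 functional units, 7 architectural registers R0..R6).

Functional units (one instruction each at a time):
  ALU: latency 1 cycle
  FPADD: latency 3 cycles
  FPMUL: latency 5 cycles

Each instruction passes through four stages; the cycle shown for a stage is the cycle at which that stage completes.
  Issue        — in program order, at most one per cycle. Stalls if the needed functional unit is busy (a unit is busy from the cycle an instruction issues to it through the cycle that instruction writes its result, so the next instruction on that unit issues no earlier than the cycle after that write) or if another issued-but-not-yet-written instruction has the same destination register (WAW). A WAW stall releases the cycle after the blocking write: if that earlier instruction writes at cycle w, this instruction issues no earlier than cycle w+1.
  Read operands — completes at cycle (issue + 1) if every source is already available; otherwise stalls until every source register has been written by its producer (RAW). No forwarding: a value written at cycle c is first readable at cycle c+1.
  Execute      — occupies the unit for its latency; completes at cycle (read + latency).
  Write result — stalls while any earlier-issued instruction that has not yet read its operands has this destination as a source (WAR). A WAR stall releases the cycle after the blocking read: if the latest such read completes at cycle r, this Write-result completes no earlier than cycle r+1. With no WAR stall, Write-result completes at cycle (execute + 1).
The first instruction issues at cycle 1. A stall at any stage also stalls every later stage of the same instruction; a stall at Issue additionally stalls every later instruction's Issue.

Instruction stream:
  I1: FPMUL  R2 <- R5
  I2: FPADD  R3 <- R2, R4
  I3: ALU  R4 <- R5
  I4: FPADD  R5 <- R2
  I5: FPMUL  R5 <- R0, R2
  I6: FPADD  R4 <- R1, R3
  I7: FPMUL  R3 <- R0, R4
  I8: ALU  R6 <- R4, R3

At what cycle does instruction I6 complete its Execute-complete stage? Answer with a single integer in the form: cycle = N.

c1: I1 issues→FPMUL
c2: I1 reads; I2 issues→FPADD
c3: I3 issues→ALU
c4: I3 reads
c5: I3 exec-done
c7: I1 exec-done
c8: I1 writes R2
c9: I2 reads
c10: I3 writes R4
c12: I2 exec-done
c13: I2 writes R3
c14: I4 issues→FPADD
c15: I4 reads
c18: I4 exec-done
c19: I4 writes R5
c20: I5 issues→FPMUL
c21: I5 reads; I6 issues→FPADD
c22: I6 reads
c25: I6 exec-done
c26: I5 exec-done; I6 writes R4
c27: I5 writes R5
c28: I7 issues→FPMUL
c29: I7 reads; I8 issues→ALU
c34: I7 exec-done
c35: I7 writes R3
c36: I8 reads
c37: I8 exec-done
c38: I8 writes R6

cycle = 25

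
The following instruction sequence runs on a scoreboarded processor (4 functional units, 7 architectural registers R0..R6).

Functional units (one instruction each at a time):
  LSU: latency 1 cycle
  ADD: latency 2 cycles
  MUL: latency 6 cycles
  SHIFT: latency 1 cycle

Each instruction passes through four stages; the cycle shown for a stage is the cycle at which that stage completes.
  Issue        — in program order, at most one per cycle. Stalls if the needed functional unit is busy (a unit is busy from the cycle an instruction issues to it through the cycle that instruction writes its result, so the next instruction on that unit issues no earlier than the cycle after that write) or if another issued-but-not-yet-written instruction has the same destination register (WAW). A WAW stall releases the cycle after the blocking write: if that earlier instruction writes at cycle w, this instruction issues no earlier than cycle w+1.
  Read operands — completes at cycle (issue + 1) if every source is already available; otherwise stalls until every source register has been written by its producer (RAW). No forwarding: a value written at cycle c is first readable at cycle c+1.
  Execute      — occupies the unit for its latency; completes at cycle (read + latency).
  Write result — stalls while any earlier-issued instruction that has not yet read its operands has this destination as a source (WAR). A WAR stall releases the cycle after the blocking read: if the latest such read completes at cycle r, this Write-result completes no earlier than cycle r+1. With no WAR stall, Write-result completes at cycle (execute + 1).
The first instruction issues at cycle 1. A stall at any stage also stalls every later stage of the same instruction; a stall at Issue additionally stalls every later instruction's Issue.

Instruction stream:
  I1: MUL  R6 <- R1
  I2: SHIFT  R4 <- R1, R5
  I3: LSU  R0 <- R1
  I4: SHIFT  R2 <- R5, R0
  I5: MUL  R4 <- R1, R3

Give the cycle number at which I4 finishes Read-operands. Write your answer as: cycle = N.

I1  is:1  ro:2  ex:8  wr:9
I2  is:2  ro:3  ex:4  wr:5
I3  is:3  ro:4  ex:5  wr:6
I4  is:6  ro:7  ex:8  wr:9  — struct: SHIFT busy until I2 writes@5
I5  is:10  ro:11  ex:17  wr:18  — struct: MUL busy until I1 writes@9

cycle = 7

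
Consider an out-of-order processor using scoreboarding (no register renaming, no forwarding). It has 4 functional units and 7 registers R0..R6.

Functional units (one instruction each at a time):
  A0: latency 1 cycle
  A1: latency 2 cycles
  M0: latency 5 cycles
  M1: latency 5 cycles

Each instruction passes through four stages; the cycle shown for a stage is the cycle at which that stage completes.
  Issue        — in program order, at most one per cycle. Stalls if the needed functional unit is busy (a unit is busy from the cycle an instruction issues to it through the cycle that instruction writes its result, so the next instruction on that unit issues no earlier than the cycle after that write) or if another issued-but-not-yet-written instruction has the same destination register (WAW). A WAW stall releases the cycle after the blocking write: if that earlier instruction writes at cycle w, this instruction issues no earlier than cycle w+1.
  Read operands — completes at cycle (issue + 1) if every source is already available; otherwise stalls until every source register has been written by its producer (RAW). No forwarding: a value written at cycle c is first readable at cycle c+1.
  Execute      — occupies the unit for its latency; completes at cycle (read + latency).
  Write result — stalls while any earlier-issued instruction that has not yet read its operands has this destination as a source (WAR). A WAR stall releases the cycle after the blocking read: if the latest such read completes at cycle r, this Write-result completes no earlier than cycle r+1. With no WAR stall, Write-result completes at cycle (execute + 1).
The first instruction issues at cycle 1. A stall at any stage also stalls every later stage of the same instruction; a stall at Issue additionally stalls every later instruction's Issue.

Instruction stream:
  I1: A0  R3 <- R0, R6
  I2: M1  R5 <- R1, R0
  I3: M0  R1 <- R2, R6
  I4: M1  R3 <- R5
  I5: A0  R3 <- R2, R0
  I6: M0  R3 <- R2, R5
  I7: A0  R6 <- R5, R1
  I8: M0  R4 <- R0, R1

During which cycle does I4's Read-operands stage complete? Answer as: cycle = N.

cycle = 11

c1: I1 dispatched to A0
c2: I1 operands ready | I2 dispatched to M1
c3: I1 complete | I2 operands ready | I3 dispatched to M0
c4: R3←I1 | I3 operands ready
c8: I2 complete
c9: R5←I2 | I3 complete
c10: R1←I3 | I4 dispatched to M1
c11: I4 operands ready
c16: I4 complete
c17: R3←I4
c18: I5 dispatched to A0
c19: I5 operands ready
c20: I5 complete
c21: R3←I5
c22: I6 dispatched to M0
c23: I6 operands ready | I7 dispatched to A0
c24: I7 operands ready
c25: I7 complete
c26: R6←I7
c28: I6 complete
c29: R3←I6
c30: I8 dispatched to M0
c31: I8 operands ready
c36: I8 complete
c37: R4←I8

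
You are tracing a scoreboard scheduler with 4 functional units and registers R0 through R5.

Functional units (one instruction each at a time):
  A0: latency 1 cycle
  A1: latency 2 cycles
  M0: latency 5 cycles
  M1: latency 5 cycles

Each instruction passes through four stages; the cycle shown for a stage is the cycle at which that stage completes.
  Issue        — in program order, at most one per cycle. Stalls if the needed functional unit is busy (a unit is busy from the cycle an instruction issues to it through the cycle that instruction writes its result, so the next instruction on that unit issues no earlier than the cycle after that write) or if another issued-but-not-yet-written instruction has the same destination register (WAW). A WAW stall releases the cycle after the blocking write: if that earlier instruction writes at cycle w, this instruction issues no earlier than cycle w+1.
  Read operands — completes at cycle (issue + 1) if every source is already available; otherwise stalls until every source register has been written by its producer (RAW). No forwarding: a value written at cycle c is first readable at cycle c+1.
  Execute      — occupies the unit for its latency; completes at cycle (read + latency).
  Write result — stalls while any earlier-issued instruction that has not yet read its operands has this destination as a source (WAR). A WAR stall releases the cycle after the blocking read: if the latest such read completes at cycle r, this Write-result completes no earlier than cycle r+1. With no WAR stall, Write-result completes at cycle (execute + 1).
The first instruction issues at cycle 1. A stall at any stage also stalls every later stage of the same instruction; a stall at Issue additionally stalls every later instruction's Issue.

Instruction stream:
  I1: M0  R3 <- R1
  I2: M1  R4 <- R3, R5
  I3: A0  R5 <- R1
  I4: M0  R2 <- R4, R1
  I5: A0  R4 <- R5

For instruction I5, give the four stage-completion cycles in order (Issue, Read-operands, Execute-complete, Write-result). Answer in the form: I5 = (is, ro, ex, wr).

c1: issue I1 (M0)
c2: I1 read-ops | issue I2 (M1)
c3: issue I3 (A0)
c4: I3 read-ops
c5: I3 finished on A0
c7: I1 finished on M0
c8: I1→R3
c9: I2 read-ops | issue I4 (M0)
c10: I3→R5
c14: I2 finished on M1
c15: I2→R4
c16: I4 read-ops | issue I5 (A0)
c17: I5 read-ops
c18: I5 finished on A0
c19: I5→R4
c21: I4 finished on M0
c22: I4→R2

I5 = (16, 17, 18, 19)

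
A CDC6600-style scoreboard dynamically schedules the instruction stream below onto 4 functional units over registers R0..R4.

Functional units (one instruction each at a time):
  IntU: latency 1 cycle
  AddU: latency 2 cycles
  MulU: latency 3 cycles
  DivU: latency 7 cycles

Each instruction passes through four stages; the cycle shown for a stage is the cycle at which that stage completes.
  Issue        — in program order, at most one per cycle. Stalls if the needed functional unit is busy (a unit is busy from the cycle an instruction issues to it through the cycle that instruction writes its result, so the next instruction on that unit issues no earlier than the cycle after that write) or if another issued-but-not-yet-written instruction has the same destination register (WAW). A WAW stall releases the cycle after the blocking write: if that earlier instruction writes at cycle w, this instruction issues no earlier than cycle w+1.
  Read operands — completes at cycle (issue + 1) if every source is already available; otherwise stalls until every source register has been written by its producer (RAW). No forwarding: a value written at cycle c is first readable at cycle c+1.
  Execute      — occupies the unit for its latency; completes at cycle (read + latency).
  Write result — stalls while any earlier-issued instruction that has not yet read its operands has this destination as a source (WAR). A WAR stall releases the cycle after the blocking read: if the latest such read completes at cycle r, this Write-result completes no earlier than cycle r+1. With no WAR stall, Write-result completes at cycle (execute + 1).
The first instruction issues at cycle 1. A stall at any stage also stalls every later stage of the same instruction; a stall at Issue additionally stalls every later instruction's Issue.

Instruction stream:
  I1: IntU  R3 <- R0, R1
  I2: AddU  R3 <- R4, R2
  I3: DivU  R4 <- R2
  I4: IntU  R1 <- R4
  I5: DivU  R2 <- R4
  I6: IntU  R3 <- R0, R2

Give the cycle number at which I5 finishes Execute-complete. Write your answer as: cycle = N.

t=1  I1 issues→IntU
t=2  I1 reads
t=3  I1 exec-done
t=4  I1 writes R3
t=5  I2 issues→AddU
t=6  I2 reads | I3 issues→DivU
t=7  I3 reads | I4 issues→IntU
t=8  I2 exec-done
t=9  I2 writes R3
t=14  I3 exec-done
t=15  I3 writes R4
t=16  I4 reads | I5 issues→DivU
t=17  I4 exec-done | I5 reads
t=18  I4 writes R1
t=19  I6 issues→IntU
t=24  I5 exec-done
t=25  I5 writes R2
t=26  I6 reads
t=27  I6 exec-done
t=28  I6 writes R3

cycle = 24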